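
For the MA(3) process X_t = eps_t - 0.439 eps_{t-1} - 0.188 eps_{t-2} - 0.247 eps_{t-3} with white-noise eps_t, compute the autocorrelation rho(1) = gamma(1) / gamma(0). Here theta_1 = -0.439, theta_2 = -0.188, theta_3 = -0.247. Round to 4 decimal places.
\rho(1) = -0.2405

For an MA(q) process with theta_0 = 1, the autocovariance is
  gamma(k) = sigma^2 * sum_{i=0..q-k} theta_i * theta_{i+k},
and rho(k) = gamma(k) / gamma(0). Sigma^2 cancels.
  numerator   = (1)*(-0.439) + (-0.439)*(-0.188) + (-0.188)*(-0.247) = -0.310032.
  denominator = (1)^2 + (-0.439)^2 + (-0.188)^2 + (-0.247)^2 = 1.289074.
  rho(1) = -0.310032 / 1.289074 = -0.2405.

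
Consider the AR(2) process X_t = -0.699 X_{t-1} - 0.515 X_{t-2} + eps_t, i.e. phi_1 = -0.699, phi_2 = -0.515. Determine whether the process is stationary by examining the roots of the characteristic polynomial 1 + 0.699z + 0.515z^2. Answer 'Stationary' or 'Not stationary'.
\text{Stationary}

The AR(p) characteristic polynomial is P(z) = 1 + 0.699z + 0.515z^2.
Stationarity requires all roots to lie outside the unit circle, i.e. |z| > 1 for every root.
Set 1 + (0.699) z + (0.515) z^2 = 0, i.e. a z^2 + b z + c = 0 with a = 0.515, b = 0.699, c = 1.
Discriminant D = b^2 - 4ac = (0.699)^2 - 4*(0.515)*1 = 0.488601 - (2.06) = -1.571399.
D < 0, so the roots are the complex-conjugate pair z = (-b +/- i sqrt(-D)) / (2a) = -0.6786 +/- 1.217i.
For a conjugate pair |z|^2 = z * conj(z) = (product of roots) = c/a = 1/(0.515) = 1.941748, so |z| = sqrt(1.941748) = 1.3935 for both roots.
Moduli of all roots: 1.3935, 1.3935.
All moduli strictly greater than 1? Yes.
Verdict: Stationary.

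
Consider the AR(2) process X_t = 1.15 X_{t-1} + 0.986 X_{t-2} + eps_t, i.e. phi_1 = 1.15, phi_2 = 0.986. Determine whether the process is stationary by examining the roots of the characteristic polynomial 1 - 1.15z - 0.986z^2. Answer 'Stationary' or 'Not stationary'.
\text{Not stationary}

The AR(p) characteristic polynomial is P(z) = 1 - 1.15z - 0.986z^2.
Stationarity requires all roots to lie outside the unit circle, i.e. |z| > 1 for every root.
Set 1 + (-1.15) z + (-0.986) z^2 = 0, i.e. a z^2 + b z + c = 0 with a = -0.986, b = -1.15, c = 1.
Discriminant D = b^2 - 4ac = (-1.15)^2 - 4*(-0.986)*1 = 1.3225 - (-3.944) = 5.2665.
D >= 0, so the roots are real: z = (-b +/- sqrt(D)) / (2a) = (1.15 +/- 2.294886) / (-1.972).
  z_1 = (1.15 + 2.294886) / (-1.972) = -1.7469,   |z_1| = 1.7469.
  z_2 = (1.15 - 2.294886) / (-1.972) = 0.5806,   |z_2| = 0.5806.
Moduli of all roots: 1.7469, 0.5806.
All moduli strictly greater than 1? No.
Verdict: Not stationary.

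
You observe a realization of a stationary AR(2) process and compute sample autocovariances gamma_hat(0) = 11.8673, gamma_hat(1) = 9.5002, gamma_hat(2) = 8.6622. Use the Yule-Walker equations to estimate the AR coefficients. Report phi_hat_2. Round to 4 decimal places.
\hat\phi_{2} = 0.2480

The Yule-Walker equations for an AR(p) process read, in matrix form,
  Gamma_p phi = r_p,   with   (Gamma_p)_{ij} = gamma(|i - j|),
                       (r_p)_i = gamma(i),   i,j = 1..p.
Substitute the sample gammas (Toeplitz matrix and right-hand side of size 2):
  Gamma_p = [[11.8673, 9.5002], [9.5002, 11.8673]]
  r_p     = [9.5002, 8.6622]
Written out:
  11.8673 phi_1 + 9.5002 phi_2 = 9.5002
  9.5002 phi_1 + 11.8673 phi_2 = 8.6622
Solve by Cramer's rule:
  det = gamma(0)^2 - gamma(1)^2 = (11.8673)^2 - (9.5002)^2 = 140.83280929 - 90.25380004 = 50.57900925
  phi_hat_1 = [gamma(1) gamma(0) - gamma(1) gamma(2)] / det = [(9.5002)(11.8673) - (9.5002)(8.6622)] / 50.57900925 = 30.44909102 / 50.57900925 = 0.602
  phi_hat_2 = [gamma(0) gamma(2) - gamma(1)^2] / det = [(11.8673)(8.6622) - (9.5002)^2] / 50.57900925 = 12.54312602 / 50.57900925 = 0.248
So phi_hat = [0.6020, 0.2480].
Therefore phi_hat_2 = 0.2480.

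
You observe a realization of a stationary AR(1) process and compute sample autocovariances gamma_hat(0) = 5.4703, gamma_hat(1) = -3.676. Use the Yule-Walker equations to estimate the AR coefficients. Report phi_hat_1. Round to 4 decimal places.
\hat\phi_{1} = -0.6720

The Yule-Walker equations for an AR(p) process read, in matrix form,
  Gamma_p phi = r_p,   with   (Gamma_p)_{ij} = gamma(|i - j|),
                       (r_p)_i = gamma(i),   i,j = 1..p.
Substitute the sample gammas (Toeplitz matrix and right-hand side of size 1):
  Gamma_p = [[5.4703]]
  r_p     = [-3.676]
With p = 1 this is the single equation gamma(0) phi_1 = gamma(1):
  phi_hat_1 = gamma(1) / gamma(0) = -3.676 / 5.4703 = -0.6720.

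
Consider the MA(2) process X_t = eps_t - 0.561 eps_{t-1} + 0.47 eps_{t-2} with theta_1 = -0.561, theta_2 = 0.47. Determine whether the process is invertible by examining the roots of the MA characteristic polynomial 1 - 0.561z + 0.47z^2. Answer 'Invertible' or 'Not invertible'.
\text{Invertible}

The MA(q) characteristic polynomial is P(z) = 1 - 0.561z + 0.47z^2.
Invertibility requires all roots to lie outside the unit circle, i.e. |z| > 1 for every root.
Set 1 + (-0.561) z + (0.47) z^2 = 0, i.e. a z^2 + b z + c = 0 with a = 0.47, b = -0.561, c = 1.
Discriminant D = b^2 - 4ac = (-0.561)^2 - 4*(0.47)*1 = 0.314721 - (1.88) = -1.565279.
D < 0, so the roots are the complex-conjugate pair z = (-b +/- i sqrt(-D)) / (2a) = 0.5968 +/- 1.331i.
For a conjugate pair |z|^2 = z * conj(z) = (product of roots) = c/a = 1/(0.47) = 2.12766, so |z| = sqrt(2.12766) = 1.4586 for both roots.
Moduli of all roots: 1.4586, 1.4586.
All moduli strictly greater than 1? Yes.
Verdict: Invertible.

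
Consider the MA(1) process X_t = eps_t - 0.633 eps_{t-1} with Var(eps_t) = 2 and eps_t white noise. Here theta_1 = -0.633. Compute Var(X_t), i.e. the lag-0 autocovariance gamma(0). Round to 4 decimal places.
\gamma(0) = 2.8014

For an MA(q) process X_t = eps_t + sum_i theta_i eps_{t-i} with
Var(eps_t) = sigma^2, the variance is
  gamma(0) = sigma^2 * (1 + sum_i theta_i^2).
  sum_i theta_i^2 = (-0.633)^2 = 0.400689.
  gamma(0) = 2 * (1 + 0.400689) = 2 * 1.400689 = 2.801378, which rounds to 2.8014.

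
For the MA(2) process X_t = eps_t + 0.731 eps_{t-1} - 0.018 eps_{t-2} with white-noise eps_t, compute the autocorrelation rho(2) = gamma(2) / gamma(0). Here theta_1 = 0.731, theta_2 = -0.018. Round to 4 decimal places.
\rho(2) = -0.0117

For an MA(q) process with theta_0 = 1, the autocovariance is
  gamma(k) = sigma^2 * sum_{i=0..q-k} theta_i * theta_{i+k},
and rho(k) = gamma(k) / gamma(0). Sigma^2 cancels.
  numerator   = (1)*(-0.018) = -0.018.
  denominator = (1)^2 + (0.731)^2 + (-0.018)^2 = 1.534685.
  rho(2) = -0.018 / 1.534685 = -0.0117.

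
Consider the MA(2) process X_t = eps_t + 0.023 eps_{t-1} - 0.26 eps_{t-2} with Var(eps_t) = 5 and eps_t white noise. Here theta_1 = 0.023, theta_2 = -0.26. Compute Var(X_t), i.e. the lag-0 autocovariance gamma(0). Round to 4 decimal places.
\gamma(0) = 5.3406

For an MA(q) process X_t = eps_t + sum_i theta_i eps_{t-i} with
Var(eps_t) = sigma^2, the variance is
  gamma(0) = sigma^2 * (1 + sum_i theta_i^2).
  sum_i theta_i^2 = (0.023)^2 + (-0.26)^2 = 0.000529 + 0.0676 = 0.068129.
  gamma(0) = 5 * (1 + 0.068129) = 5 * 1.068129 = 5.340645, which rounds to 5.3406.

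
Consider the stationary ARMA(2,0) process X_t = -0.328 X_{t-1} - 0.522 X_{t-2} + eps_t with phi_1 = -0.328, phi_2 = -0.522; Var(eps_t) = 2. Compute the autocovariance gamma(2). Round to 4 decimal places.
\gamma(2) = -1.3011

Multiply the model equation by X_{t-k} and take expectations. With theta_0 = psi_0 = 1 and psi_j the MA(infinity) weights, this gives
  gamma(k) - sum_i phi_i gamma(k-i) = c_k,
  c_k = sigma^2 * sum_{j=k..q} theta_j psi_{j-k}   (c_k = 0 for k > q),
using gamma(-m) = gamma(m).
Pure AR (q = 0): c_0 = sigma^2 = 2, c_k = 0 for k >= 1.
Equations for k = 0, 1, 2 (AR order 2, c_2 = 0):
  (E0) gamma(0) = phi_1 gamma(1) + phi_2 gamma(2) + c_0
  (E1) gamma(1) = phi_1 gamma(0) + phi_2 gamma(1) + c_1
  (E2) gamma(2) = phi_1 gamma(1) + phi_2 gamma(0)
From (E1): gamma(1) = A gamma(0) + B with
  A = phi_1 / (1 - phi_2) = -0.328 / 1.522 = -0.215506,   B = c_1 / (1 - phi_2) = 0 / 1.522 = 0.
Insert (E2) into (E0): gamma(0) (1 - phi_2^2) = phi_1 (1 + phi_2) gamma(1) + c_0.
  phi_1 (1 + phi_2) = (-0.328)(0.478) = -0.156784,   1 - phi_2^2 = 0.727516.
Replace gamma(1) by A gamma(0) + B and collect gamma(0):
  gamma(0) [0.727516 - (-0.156784)(-0.215506)] = c_0 = 2
  gamma(0) * 0.693728 = 2
  gamma(0) = 2 / 0.693728 = 2.882974.
  gamma(1) = A gamma(0) = (-0.215506)(2.882974) = -0.621298.
  gamma(2) = phi_1 gamma(1) + phi_2 gamma(0) = (-0.328)(-0.621298) + (-0.522)(2.882974) = -1.301127.
Therefore gamma(2) = -1.3011 (to 4 decimal places).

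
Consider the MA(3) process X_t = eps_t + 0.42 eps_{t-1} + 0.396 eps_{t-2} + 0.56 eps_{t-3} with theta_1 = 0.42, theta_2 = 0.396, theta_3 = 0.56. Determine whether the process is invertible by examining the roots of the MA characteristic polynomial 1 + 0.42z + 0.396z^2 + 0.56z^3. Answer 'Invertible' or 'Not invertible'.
\text{Invertible}

The MA(q) characteristic polynomial is P(z) = 1 + 0.42z + 0.396z^2 + 0.56z^3.
Invertibility requires all roots to lie outside the unit circle, i.e. |z| > 1 for every root.
Degree 3: look for a simple real root z0 first, then factor out (1 - z/z0) and solve the remaining quadratic.
Testing z0 = -1.25: P(-1.25) = 1 + (0.42)(-1.25) + (0.396)(-1.25)^2 + (0.56)(-1.25)^3
  = 1 + (-0.525) + (0.61875) + (-1.09375) = 0.  So z_0 = -1.25 is a root, |z_0| = 1.25.
Divide out the factor (1 + 0.8 z) = (1 - z/z0) (since 1/z0 = -0.8):
  P(z) = (1 + 0.8 z)(1 + (-0.38) z + (0.7) z^2)
  [check: z-coef -0.38 - (-0.8) = 0.42; z^2-coef 0.7 - (-0.8)(-0.38) = 0.396; z^3-coef -(-0.8)(0.7) = 0.56.]
Remaining roots from the quadratic factor 1 + (-0.38) z + (0.7) z^2:
  Set 1 + (-0.38) z + (0.7) z^2 = 0, i.e. a z^2 + b z + c = 0 with a = 0.7, b = -0.38, c = 1.
  Discriminant D = b^2 - 4ac = (-0.38)^2 - 4*(0.7)*1 = 0.1444 - (2.8) = -2.6556.
  D < 0, so the roots are the complex-conjugate pair z = (-b +/- i sqrt(-D)) / (2a) = 0.2714 +/- 1.164i.
  For a conjugate pair |z|^2 = z * conj(z) = (product of roots) = c/a = 1/(0.7) = 1.428571, so |z| = sqrt(1.428571) = 1.1952 for both roots.
Moduli of all roots: 1.2500, 1.1952, 1.1952.
All moduli strictly greater than 1? Yes.
Verdict: Invertible.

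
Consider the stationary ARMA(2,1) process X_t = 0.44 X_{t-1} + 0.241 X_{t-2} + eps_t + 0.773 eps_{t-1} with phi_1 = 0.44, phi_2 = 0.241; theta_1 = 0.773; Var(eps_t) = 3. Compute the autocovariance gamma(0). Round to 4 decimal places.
\gamma(0) = 11.9629

Multiply the model equation by X_{t-k} and take expectations. With theta_0 = psi_0 = 1 and psi_j the MA(infinity) weights, this gives
  gamma(k) - sum_i phi_i gamma(k-i) = c_k,
  c_k = sigma^2 * sum_{j=k..q} theta_j psi_{j-k}   (c_k = 0 for k > q),
using gamma(-m) = gamma(m).
psi-weights needed (psi_j = theta_j + sum_i phi_i psi_{j-i}):
  psi_1 = theta_1 + phi_1 = 0.773 + (0.44) = 1.213
Right-hand sides:
  c_0 = sigma^2 (1 + theta_1 psi_1) = 3 * (1 + (0.773)(1.213)) = 3 * 1.937649 = 5.812947
  c_1 = sigma^2 theta_1 = 3 * (0.773) = 2.319
  c_2 = 0
Equations for k = 0, 1, 2 (AR order 2, c_2 = 0):
  (E0) gamma(0) = phi_1 gamma(1) + phi_2 gamma(2) + c_0
  (E1) gamma(1) = phi_1 gamma(0) + phi_2 gamma(1) + c_1
  (E2) gamma(2) = phi_1 gamma(1) + phi_2 gamma(0)
From (E1): gamma(1) = A gamma(0) + B with
  A = phi_1 / (1 - phi_2) = 0.44 / 0.759 = 0.57971,   B = c_1 / (1 - phi_2) = 2.319 / 0.759 = 3.055336.
Insert (E2) into (E0): gamma(0) (1 - phi_2^2) = phi_1 (1 + phi_2) gamma(1) + c_0.
  phi_1 (1 + phi_2) = (0.44)(1.241) = 0.54604,   1 - phi_2^2 = 0.941919.
Replace gamma(1) by A gamma(0) + B and collect gamma(0):
  gamma(0) [0.941919 - (0.54604)(0.57971)] = (0.54604)(3.055336) + 5.812947
  gamma(0) * 0.625374 = 7.481283
  gamma(0) = 7.481283 / 0.625374 = 11.962892.
Therefore gamma(0) = 11.9629 (to 4 decimal places).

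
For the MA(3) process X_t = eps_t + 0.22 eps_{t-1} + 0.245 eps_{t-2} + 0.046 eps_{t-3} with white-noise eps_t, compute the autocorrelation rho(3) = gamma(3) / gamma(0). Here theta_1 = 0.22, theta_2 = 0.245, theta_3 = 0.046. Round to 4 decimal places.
\rho(3) = 0.0414

For an MA(q) process with theta_0 = 1, the autocovariance is
  gamma(k) = sigma^2 * sum_{i=0..q-k} theta_i * theta_{i+k},
and rho(k) = gamma(k) / gamma(0). Sigma^2 cancels.
  numerator   = (1)*(0.046) = 0.046.
  denominator = (1)^2 + (0.22)^2 + (0.245)^2 + (0.046)^2 = 1.110541.
  rho(3) = 0.046 / 1.110541 = 0.0414.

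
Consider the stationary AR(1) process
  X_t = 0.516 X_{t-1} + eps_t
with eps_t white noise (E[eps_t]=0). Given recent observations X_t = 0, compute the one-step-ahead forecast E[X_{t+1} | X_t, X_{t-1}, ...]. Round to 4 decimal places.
E[X_{t+1} \mid \mathcal F_t] = 0.0000

For an AR(p) model X_t = c + sum_i phi_i X_{t-i} + eps_t, the
one-step-ahead conditional mean is
  E[X_{t+1} | X_t, ...] = c + sum_i phi_i X_{t+1-i}.
Substitute known values:
  E[X_{t+1} | ...] = (0.516) * (0)
                   = 0.0000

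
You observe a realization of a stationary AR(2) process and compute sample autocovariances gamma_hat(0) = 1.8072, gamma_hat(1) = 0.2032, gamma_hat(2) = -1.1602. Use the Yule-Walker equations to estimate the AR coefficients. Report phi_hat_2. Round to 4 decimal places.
\hat\phi_{2} = -0.6630

The Yule-Walker equations for an AR(p) process read, in matrix form,
  Gamma_p phi = r_p,   with   (Gamma_p)_{ij} = gamma(|i - j|),
                       (r_p)_i = gamma(i),   i,j = 1..p.
Substitute the sample gammas (Toeplitz matrix and right-hand side of size 2):
  Gamma_p = [[1.8072, 0.2032], [0.2032, 1.8072]]
  r_p     = [0.2032, -1.1602]
Written out:
  1.8072 phi_1 + 0.2032 phi_2 = 0.2032
  0.2032 phi_1 + 1.8072 phi_2 = -1.1602
Solve by Cramer's rule:
  det = gamma(0)^2 - gamma(1)^2 = (1.8072)^2 - (0.2032)^2 = 3.26597184 - 0.04129024 = 3.2246816
  phi_hat_1 = [gamma(1) gamma(0) - gamma(1) gamma(2)] / det = [(0.2032)(1.8072) - (0.2032)(-1.1602)] / 3.2246816 = 0.60297568 / 3.2246816 = 0.187
  phi_hat_2 = [gamma(0) gamma(2) - gamma(1)^2] / det = [(1.8072)(-1.1602) - (0.2032)^2] / 3.2246816 = -2.13800368 / 3.2246816 = -0.663
So phi_hat = [0.1870, -0.6630].
Therefore phi_hat_2 = -0.6630.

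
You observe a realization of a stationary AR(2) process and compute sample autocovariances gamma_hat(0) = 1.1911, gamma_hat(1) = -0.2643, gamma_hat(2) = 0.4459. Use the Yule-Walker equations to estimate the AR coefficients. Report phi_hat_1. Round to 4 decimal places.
\hat\phi_{1} = -0.1460

The Yule-Walker equations for an AR(p) process read, in matrix form,
  Gamma_p phi = r_p,   with   (Gamma_p)_{ij} = gamma(|i - j|),
                       (r_p)_i = gamma(i),   i,j = 1..p.
Substitute the sample gammas (Toeplitz matrix and right-hand side of size 2):
  Gamma_p = [[1.1911, -0.2643], [-0.2643, 1.1911]]
  r_p     = [-0.2643, 0.4459]
Written out:
  1.1911 phi_1 - 0.2643 phi_2 = -0.2643
  -0.2643 phi_1 + 1.1911 phi_2 = 0.4459
Solve by Cramer's rule:
  det = gamma(0)^2 - gamma(1)^2 = (1.1911)^2 - (-0.2643)^2 = 1.41871921 - 0.06985449 = 1.34886472
  phi_hat_1 = [gamma(1) gamma(0) - gamma(1) gamma(2)] / det = [(-0.2643)(1.1911) - (-0.2643)(0.4459)] / 1.34886472 = -0.19695636 / 1.34886472 = -0.146
  phi_hat_2 = [gamma(0) gamma(2) - gamma(1)^2] / det = [(1.1911)(0.4459) - (-0.2643)^2] / 1.34886472 = 0.461257 / 1.34886472 = 0.342
So phi_hat = [-0.1460, 0.3420].
Therefore phi_hat_1 = -0.1460.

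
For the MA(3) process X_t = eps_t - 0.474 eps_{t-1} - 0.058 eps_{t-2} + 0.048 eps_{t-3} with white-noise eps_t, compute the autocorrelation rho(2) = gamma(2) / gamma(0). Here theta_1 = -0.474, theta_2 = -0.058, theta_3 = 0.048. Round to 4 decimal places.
\rho(2) = -0.0656

For an MA(q) process with theta_0 = 1, the autocovariance is
  gamma(k) = sigma^2 * sum_{i=0..q-k} theta_i * theta_{i+k},
and rho(k) = gamma(k) / gamma(0). Sigma^2 cancels.
  numerator   = (1)*(-0.058) + (-0.474)*(0.048) = -0.080752.
  denominator = (1)^2 + (-0.474)^2 + (-0.058)^2 + (0.048)^2 = 1.230344.
  rho(2) = -0.080752 / 1.230344 = -0.0656.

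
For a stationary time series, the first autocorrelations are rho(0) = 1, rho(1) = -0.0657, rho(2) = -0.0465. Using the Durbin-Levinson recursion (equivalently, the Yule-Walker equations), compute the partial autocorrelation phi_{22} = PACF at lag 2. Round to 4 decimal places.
\phi_{22} = -0.0510

The PACF at lag k is phi_{kk}, the last component of the solution
to the Yule-Walker system G_k phi = r_k where
  (G_k)_{ij} = rho(|i - j|), (r_k)_i = rho(i), i,j = 1..k.
Equivalently, Durbin-Levinson gives phi_{kk} iteratively:
  phi_{11} = rho(1)
  phi_{kk} = [rho(k) - sum_{j=1..k-1} phi_{k-1,j} rho(k-j)]
            / [1 - sum_{j=1..k-1} phi_{k-1,j} rho(j)],
  phi_{k,j} = phi_{k-1,j} - phi_{kk} phi_{k-1,k-j},  j = 1..k-1.
Step k = 1:
  phi_11 = rho(1) = -0.0657.
Step k = 2:
  phi_22 = [rho(2) - phi_11 rho(1)] / [1 - phi_11 rho(1)] = [-0.0465 - (-0.0657)(-0.0657)] / [1 - (-0.0657)(-0.0657)]
         = -0.05081649 / 0.99568351 = -0.051.
Therefore phi_{22} = -0.0510.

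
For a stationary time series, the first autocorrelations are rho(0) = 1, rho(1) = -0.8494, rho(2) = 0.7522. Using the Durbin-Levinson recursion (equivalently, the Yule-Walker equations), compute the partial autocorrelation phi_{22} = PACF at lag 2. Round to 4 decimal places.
\phi_{22} = 0.1103

The PACF at lag k is phi_{kk}, the last component of the solution
to the Yule-Walker system G_k phi = r_k where
  (G_k)_{ij} = rho(|i - j|), (r_k)_i = rho(i), i,j = 1..k.
Equivalently, Durbin-Levinson gives phi_{kk} iteratively:
  phi_{11} = rho(1)
  phi_{kk} = [rho(k) - sum_{j=1..k-1} phi_{k-1,j} rho(k-j)]
            / [1 - sum_{j=1..k-1} phi_{k-1,j} rho(j)],
  phi_{k,j} = phi_{k-1,j} - phi_{kk} phi_{k-1,k-j},  j = 1..k-1.
Step k = 1:
  phi_11 = rho(1) = -0.8494.
Step k = 2:
  phi_22 = [rho(2) - phi_11 rho(1)] / [1 - phi_11 rho(1)] = [0.7522 - (-0.8494)(-0.8494)] / [1 - (-0.8494)(-0.8494)]
         = 0.03071964 / 0.27851964 = 0.1103.
Therefore phi_{22} = 0.1103.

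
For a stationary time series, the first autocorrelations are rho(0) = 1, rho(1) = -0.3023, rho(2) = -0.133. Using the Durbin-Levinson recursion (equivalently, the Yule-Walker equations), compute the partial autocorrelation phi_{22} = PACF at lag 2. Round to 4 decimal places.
\phi_{22} = -0.2470

The PACF at lag k is phi_{kk}, the last component of the solution
to the Yule-Walker system G_k phi = r_k where
  (G_k)_{ij} = rho(|i - j|), (r_k)_i = rho(i), i,j = 1..k.
Equivalently, Durbin-Levinson gives phi_{kk} iteratively:
  phi_{11} = rho(1)
  phi_{kk} = [rho(k) - sum_{j=1..k-1} phi_{k-1,j} rho(k-j)]
            / [1 - sum_{j=1..k-1} phi_{k-1,j} rho(j)],
  phi_{k,j} = phi_{k-1,j} - phi_{kk} phi_{k-1,k-j},  j = 1..k-1.
Step k = 1:
  phi_11 = rho(1) = -0.3023.
Step k = 2:
  phi_22 = [rho(2) - phi_11 rho(1)] / [1 - phi_11 rho(1)] = [-0.133 - (-0.3023)(-0.3023)] / [1 - (-0.3023)(-0.3023)]
         = -0.22438529 / 0.90861471 = -0.247.
Therefore phi_{22} = -0.2470.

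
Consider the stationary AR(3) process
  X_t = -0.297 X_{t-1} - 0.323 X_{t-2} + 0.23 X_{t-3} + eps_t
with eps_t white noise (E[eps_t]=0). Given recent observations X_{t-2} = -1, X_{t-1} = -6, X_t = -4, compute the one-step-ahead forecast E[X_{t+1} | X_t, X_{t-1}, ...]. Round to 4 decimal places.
E[X_{t+1} \mid \mathcal F_t] = 2.8960

For an AR(p) model X_t = c + sum_i phi_i X_{t-i} + eps_t, the
one-step-ahead conditional mean is
  E[X_{t+1} | X_t, ...] = c + sum_i phi_i X_{t+1-i}.
Substitute known values:
  E[X_{t+1} | ...] = (-0.297) * (-4) + (-0.323) * (-6) + (0.23) * (-1)
                   = 2.8960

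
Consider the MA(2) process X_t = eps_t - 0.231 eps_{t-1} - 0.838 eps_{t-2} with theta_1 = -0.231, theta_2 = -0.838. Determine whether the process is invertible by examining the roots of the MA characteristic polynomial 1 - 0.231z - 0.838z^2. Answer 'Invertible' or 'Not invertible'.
\text{Not invertible}

The MA(q) characteristic polynomial is P(z) = 1 - 0.231z - 0.838z^2.
Invertibility requires all roots to lie outside the unit circle, i.e. |z| > 1 for every root.
Set 1 + (-0.231) z + (-0.838) z^2 = 0, i.e. a z^2 + b z + c = 0 with a = -0.838, b = -0.231, c = 1.
Discriminant D = b^2 - 4ac = (-0.231)^2 - 4*(-0.838)*1 = 0.053361 - (-3.352) = 3.405361.
D >= 0, so the roots are real: z = (-b +/- sqrt(D)) / (2a) = (0.231 +/- 1.845362) / (-1.676).
  z_1 = (0.231 + 1.845362) / (-1.676) = -1.2389,   |z_1| = 1.2389.
  z_2 = (0.231 - 1.845362) / (-1.676) = 0.9632,   |z_2| = 0.9632.
Moduli of all roots: 1.2389, 0.9632.
All moduli strictly greater than 1? No.
Verdict: Not invertible.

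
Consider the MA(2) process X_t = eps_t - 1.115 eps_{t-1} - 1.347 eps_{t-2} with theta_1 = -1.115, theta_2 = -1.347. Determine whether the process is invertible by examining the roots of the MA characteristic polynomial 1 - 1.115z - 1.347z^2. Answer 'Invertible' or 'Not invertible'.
\text{Not invertible}

The MA(q) characteristic polynomial is P(z) = 1 - 1.115z - 1.347z^2.
Invertibility requires all roots to lie outside the unit circle, i.e. |z| > 1 for every root.
Set 1 + (-1.115) z + (-1.347) z^2 = 0, i.e. a z^2 + b z + c = 0 with a = -1.347, b = -1.115, c = 1.
Discriminant D = b^2 - 4ac = (-1.115)^2 - 4*(-1.347)*1 = 1.243225 - (-5.388) = 6.631225.
D >= 0, so the roots are real: z = (-b +/- sqrt(D)) / (2a) = (1.115 +/- 2.575117) / (-2.694).
  z_1 = (1.115 + 2.575117) / (-2.694) = -1.3698,   |z_1| = 1.3698.
  z_2 = (1.115 - 2.575117) / (-2.694) = 0.542,   |z_2| = 0.542.
Moduli of all roots: 1.3698, 0.5420.
All moduli strictly greater than 1? No.
Verdict: Not invertible.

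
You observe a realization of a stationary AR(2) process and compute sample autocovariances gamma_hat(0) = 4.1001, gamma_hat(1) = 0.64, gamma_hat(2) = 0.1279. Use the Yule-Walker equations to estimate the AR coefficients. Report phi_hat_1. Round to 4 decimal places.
\hat\phi_{1} = 0.1550

The Yule-Walker equations for an AR(p) process read, in matrix form,
  Gamma_p phi = r_p,   with   (Gamma_p)_{ij} = gamma(|i - j|),
                       (r_p)_i = gamma(i),   i,j = 1..p.
Substitute the sample gammas (Toeplitz matrix and right-hand side of size 2):
  Gamma_p = [[4.1001, 0.64], [0.64, 4.1001]]
  r_p     = [0.64, 0.1279]
Written out:
  4.1001 phi_1 + 0.64 phi_2 = 0.64
  0.64 phi_1 + 4.1001 phi_2 = 0.1279
Solve by Cramer's rule:
  det = gamma(0)^2 - gamma(1)^2 = (4.1001)^2 - (0.64)^2 = 16.81082001 - 0.4096 = 16.40122001
  phi_hat_1 = [gamma(1) gamma(0) - gamma(1) gamma(2)] / det = [(0.64)(4.1001) - (0.64)(0.1279)] / 16.40122001 = 2.542208 / 16.40122001 = 0.155
  phi_hat_2 = [gamma(0) gamma(2) - gamma(1)^2] / det = [(4.1001)(0.1279) - (0.64)^2] / 16.40122001 = 0.11480279 / 16.40122001 = 0.007
So phi_hat = [0.1550, 0.0070].
Therefore phi_hat_1 = 0.1550.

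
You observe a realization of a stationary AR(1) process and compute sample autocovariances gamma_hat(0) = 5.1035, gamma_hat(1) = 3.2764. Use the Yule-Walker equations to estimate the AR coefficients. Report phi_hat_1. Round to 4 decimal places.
\hat\phi_{1} = 0.6420

The Yule-Walker equations for an AR(p) process read, in matrix form,
  Gamma_p phi = r_p,   with   (Gamma_p)_{ij} = gamma(|i - j|),
                       (r_p)_i = gamma(i),   i,j = 1..p.
Substitute the sample gammas (Toeplitz matrix and right-hand side of size 1):
  Gamma_p = [[5.1035]]
  r_p     = [3.2764]
With p = 1 this is the single equation gamma(0) phi_1 = gamma(1):
  phi_hat_1 = gamma(1) / gamma(0) = 3.2764 / 5.1035 = 0.6420.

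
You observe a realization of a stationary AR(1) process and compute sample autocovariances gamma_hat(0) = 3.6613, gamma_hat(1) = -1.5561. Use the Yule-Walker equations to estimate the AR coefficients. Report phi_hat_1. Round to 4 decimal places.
\hat\phi_{1} = -0.4250

The Yule-Walker equations for an AR(p) process read, in matrix form,
  Gamma_p phi = r_p,   with   (Gamma_p)_{ij} = gamma(|i - j|),
                       (r_p)_i = gamma(i),   i,j = 1..p.
Substitute the sample gammas (Toeplitz matrix and right-hand side of size 1):
  Gamma_p = [[3.6613]]
  r_p     = [-1.5561]
With p = 1 this is the single equation gamma(0) phi_1 = gamma(1):
  phi_hat_1 = gamma(1) / gamma(0) = -1.5561 / 3.6613 = -0.4250.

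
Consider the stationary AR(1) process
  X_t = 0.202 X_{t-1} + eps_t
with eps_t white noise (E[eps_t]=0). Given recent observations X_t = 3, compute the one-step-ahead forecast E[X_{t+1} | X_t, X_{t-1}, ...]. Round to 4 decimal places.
E[X_{t+1} \mid \mathcal F_t] = 0.6060

For an AR(p) model X_t = c + sum_i phi_i X_{t-i} + eps_t, the
one-step-ahead conditional mean is
  E[X_{t+1} | X_t, ...] = c + sum_i phi_i X_{t+1-i}.
Substitute known values:
  E[X_{t+1} | ...] = (0.202) * (3)
                   = 0.6060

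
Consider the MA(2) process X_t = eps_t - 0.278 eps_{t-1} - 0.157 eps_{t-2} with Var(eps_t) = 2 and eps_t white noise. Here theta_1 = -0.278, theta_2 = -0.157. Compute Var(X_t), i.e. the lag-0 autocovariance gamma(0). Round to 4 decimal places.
\gamma(0) = 2.2039

For an MA(q) process X_t = eps_t + sum_i theta_i eps_{t-i} with
Var(eps_t) = sigma^2, the variance is
  gamma(0) = sigma^2 * (1 + sum_i theta_i^2).
  sum_i theta_i^2 = (-0.278)^2 + (-0.157)^2 = 0.077284 + 0.024649 = 0.101933.
  gamma(0) = 2 * (1 + 0.101933) = 2 * 1.101933 = 2.203866, which rounds to 2.2039.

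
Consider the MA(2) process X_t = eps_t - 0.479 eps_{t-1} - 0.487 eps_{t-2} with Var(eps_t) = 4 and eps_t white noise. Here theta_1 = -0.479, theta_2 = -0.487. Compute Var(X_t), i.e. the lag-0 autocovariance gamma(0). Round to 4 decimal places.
\gamma(0) = 5.8664

For an MA(q) process X_t = eps_t + sum_i theta_i eps_{t-i} with
Var(eps_t) = sigma^2, the variance is
  gamma(0) = sigma^2 * (1 + sum_i theta_i^2).
  sum_i theta_i^2 = (-0.479)^2 + (-0.487)^2 = 0.229441 + 0.237169 = 0.46661.
  gamma(0) = 4 * (1 + 0.46661) = 4 * 1.46661 = 5.86644, which rounds to 5.8664.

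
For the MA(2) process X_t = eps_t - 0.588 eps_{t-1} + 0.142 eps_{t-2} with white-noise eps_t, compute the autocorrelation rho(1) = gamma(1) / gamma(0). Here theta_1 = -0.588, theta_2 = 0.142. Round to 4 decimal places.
\rho(1) = -0.4916

For an MA(q) process with theta_0 = 1, the autocovariance is
  gamma(k) = sigma^2 * sum_{i=0..q-k} theta_i * theta_{i+k},
and rho(k) = gamma(k) / gamma(0). Sigma^2 cancels.
  numerator   = (1)*(-0.588) + (-0.588)*(0.142) = -0.671496.
  denominator = (1)^2 + (-0.588)^2 + (0.142)^2 = 1.365908.
  rho(1) = -0.671496 / 1.365908 = -0.4916.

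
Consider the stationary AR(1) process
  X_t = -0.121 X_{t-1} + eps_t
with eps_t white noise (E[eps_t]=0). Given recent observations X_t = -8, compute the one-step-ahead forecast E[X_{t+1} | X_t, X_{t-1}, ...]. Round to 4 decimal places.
E[X_{t+1} \mid \mathcal F_t] = 0.9680

For an AR(p) model X_t = c + sum_i phi_i X_{t-i} + eps_t, the
one-step-ahead conditional mean is
  E[X_{t+1} | X_t, ...] = c + sum_i phi_i X_{t+1-i}.
Substitute known values:
  E[X_{t+1} | ...] = (-0.121) * (-8)
                   = 0.9680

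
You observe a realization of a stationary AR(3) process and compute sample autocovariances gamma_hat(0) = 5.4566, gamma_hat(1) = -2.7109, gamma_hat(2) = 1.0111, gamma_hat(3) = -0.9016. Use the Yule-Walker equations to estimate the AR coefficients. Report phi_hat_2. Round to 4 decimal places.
\hat\phi_{2} = -0.1580

The Yule-Walker equations for an AR(p) process read, in matrix form,
  Gamma_p phi = r_p,   with   (Gamma_p)_{ij} = gamma(|i - j|),
                       (r_p)_i = gamma(i),   i,j = 1..p.
Substitute the sample gammas (Toeplitz matrix and right-hand side of size 3):
  Gamma_p = [[5.4566, -2.7109, 1.0111], [-2.7109, 5.4566, -2.7109], [1.0111, -2.7109, 5.4566]]
  r_p     = [-2.7109, 1.0111, -0.9016]
Written out (R1..R3):
  (R1) 5.4566 phi_1 - 2.7109 phi_2 + 1.0111 phi_3 = -2.7109
  (R2) -2.7109 phi_1 + 5.4566 phi_2 - 2.7109 phi_3 = 1.0111
  (R3) 1.0111 phi_1 - 2.7109 phi_2 + 5.4566 phi_3 = -0.9016
Gaussian elimination:
  R2 <- R2 - (-2.7109/5.4566) R1 = R2 - (-0.496811) R1:  4.109795 phi_2 - 2.208574 phi_3 = -0.335705
  R3 <- R3 - (1.0111/5.4566) R1 = R3 - (0.185299) R1:  -2.208574 phi_2 + 5.269245 phi_3 = -0.399274
  R3 <- R3 - (-2.208574/4.109795) R2 = R3 - (-0.537393) R2:  4.082373 phi_3 = -0.57968
Back-substitution:
  phi_hat_3 = -0.57968 / 4.082373 = -0.141996
  phi_hat_2 = (-0.335705 - (-2.208574)(-0.141996)) / 4.109795 = -0.157992
  phi_hat_1 = (-2.7109 - (-2.7109)(-0.157992) - (1.0111)(-0.141996)) / 5.4566 = -0.548992
So phi_hat = [-0.5490, -0.1580, -0.1420].
Therefore phi_hat_2 = -0.1580.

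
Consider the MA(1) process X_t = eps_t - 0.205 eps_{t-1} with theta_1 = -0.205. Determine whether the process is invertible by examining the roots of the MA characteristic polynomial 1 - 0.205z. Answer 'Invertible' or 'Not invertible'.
\text{Invertible}

The MA(q) characteristic polynomial is P(z) = 1 - 0.205z.
Invertibility requires all roots to lie outside the unit circle, i.e. |z| > 1 for every root.
This is linear in z: 1 + (-0.205) z = 0  =>  z = -1/(-0.205) = 4.878049,  |z| = 4.878049.
Moduli of all roots: 4.8780.
All moduli strictly greater than 1? Yes.
Verdict: Invertible.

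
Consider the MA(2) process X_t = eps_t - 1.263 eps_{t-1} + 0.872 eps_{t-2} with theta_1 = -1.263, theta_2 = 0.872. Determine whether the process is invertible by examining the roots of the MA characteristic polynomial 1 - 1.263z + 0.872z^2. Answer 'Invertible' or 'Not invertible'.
\text{Invertible}

The MA(q) characteristic polynomial is P(z) = 1 - 1.263z + 0.872z^2.
Invertibility requires all roots to lie outside the unit circle, i.e. |z| > 1 for every root.
Set 1 + (-1.263) z + (0.872) z^2 = 0, i.e. a z^2 + b z + c = 0 with a = 0.872, b = -1.263, c = 1.
Discriminant D = b^2 - 4ac = (-1.263)^2 - 4*(0.872)*1 = 1.595169 - (3.488) = -1.892831.
D < 0, so the roots are the complex-conjugate pair z = (-b +/- i sqrt(-D)) / (2a) = 0.7242 +/- 0.7889i.
For a conjugate pair |z|^2 = z * conj(z) = (product of roots) = c/a = 1/(0.872) = 1.146789, so |z| = sqrt(1.146789) = 1.0709 for both roots.
Moduli of all roots: 1.0709, 1.0709.
All moduli strictly greater than 1? Yes.
Verdict: Invertible.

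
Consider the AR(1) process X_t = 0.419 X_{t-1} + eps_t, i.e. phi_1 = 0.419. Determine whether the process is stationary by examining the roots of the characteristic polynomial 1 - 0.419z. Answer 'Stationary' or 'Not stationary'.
\text{Stationary}

The AR(p) characteristic polynomial is P(z) = 1 - 0.419z.
Stationarity requires all roots to lie outside the unit circle, i.e. |z| > 1 for every root.
This is linear in z: 1 + (-0.419) z = 0  =>  z = -1/(-0.419) = 2.386635,  |z| = 2.386635.
Moduli of all roots: 2.3866.
All moduli strictly greater than 1? Yes.
Verdict: Stationary.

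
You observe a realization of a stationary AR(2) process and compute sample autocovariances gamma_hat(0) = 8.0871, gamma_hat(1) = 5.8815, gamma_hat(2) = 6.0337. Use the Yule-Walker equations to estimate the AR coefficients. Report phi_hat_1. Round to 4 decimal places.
\hat\phi_{1} = 0.3920

The Yule-Walker equations for an AR(p) process read, in matrix form,
  Gamma_p phi = r_p,   with   (Gamma_p)_{ij} = gamma(|i - j|),
                       (r_p)_i = gamma(i),   i,j = 1..p.
Substitute the sample gammas (Toeplitz matrix and right-hand side of size 2):
  Gamma_p = [[8.0871, 5.8815], [5.8815, 8.0871]]
  r_p     = [5.8815, 6.0337]
Written out:
  8.0871 phi_1 + 5.8815 phi_2 = 5.8815
  5.8815 phi_1 + 8.0871 phi_2 = 6.0337
Solve by Cramer's rule:
  det = gamma(0)^2 - gamma(1)^2 = (8.0871)^2 - (5.8815)^2 = 65.40118641 - 34.59204225 = 30.80914416
  phi_hat_1 = [gamma(1) gamma(0) - gamma(1) gamma(2)] / det = [(5.8815)(8.0871) - (5.8815)(6.0337)] / 30.80914416 = 12.0770721 / 30.80914416 = 0.392
  phi_hat_2 = [gamma(0) gamma(2) - gamma(1)^2] / det = [(8.0871)(6.0337) - (5.8815)^2] / 30.80914416 = 14.20309302 / 30.80914416 = 0.461
So phi_hat = [0.3920, 0.4610].
Therefore phi_hat_1 = 0.3920.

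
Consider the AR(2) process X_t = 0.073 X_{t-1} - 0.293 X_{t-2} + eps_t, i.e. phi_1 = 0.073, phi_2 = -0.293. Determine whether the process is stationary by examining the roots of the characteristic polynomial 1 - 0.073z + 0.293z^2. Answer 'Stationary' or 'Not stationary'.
\text{Stationary}

The AR(p) characteristic polynomial is P(z) = 1 - 0.073z + 0.293z^2.
Stationarity requires all roots to lie outside the unit circle, i.e. |z| > 1 for every root.
Set 1 + (-0.073) z + (0.293) z^2 = 0, i.e. a z^2 + b z + c = 0 with a = 0.293, b = -0.073, c = 1.
Discriminant D = b^2 - 4ac = (-0.073)^2 - 4*(0.293)*1 = 0.005329 - (1.172) = -1.166671.
D < 0, so the roots are the complex-conjugate pair z = (-b +/- i sqrt(-D)) / (2a) = 0.1246 +/- 1.8432i.
For a conjugate pair |z|^2 = z * conj(z) = (product of roots) = c/a = 1/(0.293) = 3.412969, so |z| = sqrt(3.412969) = 1.8474 for both roots.
Moduli of all roots: 1.8474, 1.8474.
All moduli strictly greater than 1? Yes.
Verdict: Stationary.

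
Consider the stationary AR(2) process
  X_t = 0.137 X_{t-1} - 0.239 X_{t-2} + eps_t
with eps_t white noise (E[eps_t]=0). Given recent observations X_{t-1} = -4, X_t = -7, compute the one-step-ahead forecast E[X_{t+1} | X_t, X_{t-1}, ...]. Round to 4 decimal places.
E[X_{t+1} \mid \mathcal F_t] = -0.0030

For an AR(p) model X_t = c + sum_i phi_i X_{t-i} + eps_t, the
one-step-ahead conditional mean is
  E[X_{t+1} | X_t, ...] = c + sum_i phi_i X_{t+1-i}.
Substitute known values:
  E[X_{t+1} | ...] = (0.137) * (-7) + (-0.239) * (-4)
                   = -0.0030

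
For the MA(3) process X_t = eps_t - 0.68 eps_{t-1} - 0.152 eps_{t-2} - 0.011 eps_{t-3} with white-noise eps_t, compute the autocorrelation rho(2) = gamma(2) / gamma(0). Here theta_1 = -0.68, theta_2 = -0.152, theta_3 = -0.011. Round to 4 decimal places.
\rho(2) = -0.0973

For an MA(q) process with theta_0 = 1, the autocovariance is
  gamma(k) = sigma^2 * sum_{i=0..q-k} theta_i * theta_{i+k},
and rho(k) = gamma(k) / gamma(0). Sigma^2 cancels.
  numerator   = (1)*(-0.152) + (-0.68)*(-0.011) = -0.14452.
  denominator = (1)^2 + (-0.68)^2 + (-0.152)^2 + (-0.011)^2 = 1.485625.
  rho(2) = -0.14452 / 1.485625 = -0.0973.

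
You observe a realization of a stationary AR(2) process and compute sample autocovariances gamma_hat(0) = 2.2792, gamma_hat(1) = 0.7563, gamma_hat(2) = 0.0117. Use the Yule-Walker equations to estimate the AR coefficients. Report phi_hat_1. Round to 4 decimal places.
\hat\phi_{1} = 0.3710

The Yule-Walker equations for an AR(p) process read, in matrix form,
  Gamma_p phi = r_p,   with   (Gamma_p)_{ij} = gamma(|i - j|),
                       (r_p)_i = gamma(i),   i,j = 1..p.
Substitute the sample gammas (Toeplitz matrix and right-hand side of size 2):
  Gamma_p = [[2.2792, 0.7563], [0.7563, 2.2792]]
  r_p     = [0.7563, 0.0117]
Written out:
  2.2792 phi_1 + 0.7563 phi_2 = 0.7563
  0.7563 phi_1 + 2.2792 phi_2 = 0.0117
Solve by Cramer's rule:
  det = gamma(0)^2 - gamma(1)^2 = (2.2792)^2 - (0.7563)^2 = 5.19475264 - 0.57198969 = 4.62276295
  phi_hat_1 = [gamma(1) gamma(0) - gamma(1) gamma(2)] / det = [(0.7563)(2.2792) - (0.7563)(0.0117)] / 4.62276295 = 1.71491025 / 4.62276295 = 0.371
  phi_hat_2 = [gamma(0) gamma(2) - gamma(1)^2] / det = [(2.2792)(0.0117) - (0.7563)^2] / 4.62276295 = -0.54532305 / 4.62276295 = -0.118
So phi_hat = [0.3710, -0.1180].
Therefore phi_hat_1 = 0.3710.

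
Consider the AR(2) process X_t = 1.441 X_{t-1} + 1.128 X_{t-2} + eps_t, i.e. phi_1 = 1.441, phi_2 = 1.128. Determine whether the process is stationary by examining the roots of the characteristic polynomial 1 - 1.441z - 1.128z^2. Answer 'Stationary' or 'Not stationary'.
\text{Not stationary}

The AR(p) characteristic polynomial is P(z) = 1 - 1.441z - 1.128z^2.
Stationarity requires all roots to lie outside the unit circle, i.e. |z| > 1 for every root.
Set 1 + (-1.441) z + (-1.128) z^2 = 0, i.e. a z^2 + b z + c = 0 with a = -1.128, b = -1.441, c = 1.
Discriminant D = b^2 - 4ac = (-1.441)^2 - 4*(-1.128)*1 = 2.076481 - (-4.512) = 6.588481.
D >= 0, so the roots are real: z = (-b +/- sqrt(D)) / (2a) = (1.441 +/- 2.566804) / (-2.256).
  z_1 = (1.441 + 2.566804) / (-2.256) = -1.7765,   |z_1| = 1.7765.
  z_2 = (1.441 - 2.566804) / (-2.256) = 0.499,   |z_2| = 0.499.
Moduli of all roots: 1.7765, 0.4990.
All moduli strictly greater than 1? No.
Verdict: Not stationary.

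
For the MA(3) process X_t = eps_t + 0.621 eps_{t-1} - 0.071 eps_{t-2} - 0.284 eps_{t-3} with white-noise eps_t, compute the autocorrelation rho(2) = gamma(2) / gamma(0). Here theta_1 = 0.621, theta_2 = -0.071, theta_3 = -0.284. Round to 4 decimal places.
\rho(2) = -0.1681

For an MA(q) process with theta_0 = 1, the autocovariance is
  gamma(k) = sigma^2 * sum_{i=0..q-k} theta_i * theta_{i+k},
and rho(k) = gamma(k) / gamma(0). Sigma^2 cancels.
  numerator   = (1)*(-0.071) + (0.621)*(-0.284) = -0.247364.
  denominator = (1)^2 + (0.621)^2 + (-0.071)^2 + (-0.284)^2 = 1.471338.
  rho(2) = -0.247364 / 1.471338 = -0.1681.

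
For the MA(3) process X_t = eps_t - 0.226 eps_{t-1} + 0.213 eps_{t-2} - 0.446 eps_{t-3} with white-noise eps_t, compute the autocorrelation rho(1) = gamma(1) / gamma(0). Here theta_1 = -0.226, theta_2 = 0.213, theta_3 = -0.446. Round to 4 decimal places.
\rho(1) = -0.2850

For an MA(q) process with theta_0 = 1, the autocovariance is
  gamma(k) = sigma^2 * sum_{i=0..q-k} theta_i * theta_{i+k},
and rho(k) = gamma(k) / gamma(0). Sigma^2 cancels.
  numerator   = (1)*(-0.226) + (-0.226)*(0.213) + (0.213)*(-0.446) = -0.369136.
  denominator = (1)^2 + (-0.226)^2 + (0.213)^2 + (-0.446)^2 = 1.295361.
  rho(1) = -0.369136 / 1.295361 = -0.2850.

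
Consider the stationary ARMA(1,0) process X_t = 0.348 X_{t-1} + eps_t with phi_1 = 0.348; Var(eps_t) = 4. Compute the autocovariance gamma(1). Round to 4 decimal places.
\gamma(1) = 1.5838

Multiply the model equation by X_{t-k} and take expectations. With theta_0 = psi_0 = 1 and psi_j the MA(infinity) weights, this gives
  gamma(k) - sum_i phi_i gamma(k-i) = c_k,
  c_k = sigma^2 * sum_{j=k..q} theta_j psi_{j-k}   (c_k = 0 for k > q),
using gamma(-m) = gamma(m).
Pure AR (q = 0): c_0 = sigma^2 = 4, c_k = 0 for k >= 1.
Equations for k = 0 and k = 1 (AR order 1):
  gamma(0) = phi_1 gamma(1) + c_0
  gamma(1) = phi_1 gamma(0) + c_1
Substituting the second into the first: gamma(0) (1 - phi_1^2) = c_0 + phi_1 c_1, so
  gamma(0) = c_0 / (1 - phi_1^2) = 4 / (1 - (0.348)^2) = 4 / 0.878896 = 4.551164.
  gamma(1) = phi_1 gamma(0) = (0.348)(4.551164) = 1.583805.
Therefore gamma(1) = 1.5838 (to 4 decimal places).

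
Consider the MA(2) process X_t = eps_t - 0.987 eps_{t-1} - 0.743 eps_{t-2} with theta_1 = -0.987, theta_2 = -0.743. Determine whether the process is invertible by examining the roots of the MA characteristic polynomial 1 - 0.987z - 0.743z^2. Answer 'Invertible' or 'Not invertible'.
\text{Not invertible}

The MA(q) characteristic polynomial is P(z) = 1 - 0.987z - 0.743z^2.
Invertibility requires all roots to lie outside the unit circle, i.e. |z| > 1 for every root.
Set 1 + (-0.987) z + (-0.743) z^2 = 0, i.e. a z^2 + b z + c = 0 with a = -0.743, b = -0.987, c = 1.
Discriminant D = b^2 - 4ac = (-0.987)^2 - 4*(-0.743)*1 = 0.974169 - (-2.972) = 3.946169.
D >= 0, so the roots are real: z = (-b +/- sqrt(D)) / (2a) = (0.987 +/- 1.986497) / (-1.486).
  z_1 = (0.987 + 1.986497) / (-1.486) = -2.001,   |z_1| = 2.001.
  z_2 = (0.987 - 1.986497) / (-1.486) = 0.6726,   |z_2| = 0.6726.
Moduli of all roots: 2.0010, 0.6726.
All moduli strictly greater than 1? No.
Verdict: Not invertible.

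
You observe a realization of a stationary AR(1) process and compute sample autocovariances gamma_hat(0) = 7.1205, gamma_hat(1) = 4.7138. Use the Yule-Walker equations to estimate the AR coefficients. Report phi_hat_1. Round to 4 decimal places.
\hat\phi_{1} = 0.6620

The Yule-Walker equations for an AR(p) process read, in matrix form,
  Gamma_p phi = r_p,   with   (Gamma_p)_{ij} = gamma(|i - j|),
                       (r_p)_i = gamma(i),   i,j = 1..p.
Substitute the sample gammas (Toeplitz matrix and right-hand side of size 1):
  Gamma_p = [[7.1205]]
  r_p     = [4.7138]
With p = 1 this is the single equation gamma(0) phi_1 = gamma(1):
  phi_hat_1 = gamma(1) / gamma(0) = 4.7138 / 7.1205 = 0.6620.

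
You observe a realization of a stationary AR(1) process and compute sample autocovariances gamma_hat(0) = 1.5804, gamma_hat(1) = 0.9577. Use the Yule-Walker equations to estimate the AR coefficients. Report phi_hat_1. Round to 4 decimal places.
\hat\phi_{1} = 0.6060

The Yule-Walker equations for an AR(p) process read, in matrix form,
  Gamma_p phi = r_p,   with   (Gamma_p)_{ij} = gamma(|i - j|),
                       (r_p)_i = gamma(i),   i,j = 1..p.
Substitute the sample gammas (Toeplitz matrix and right-hand side of size 1):
  Gamma_p = [[1.5804]]
  r_p     = [0.9577]
With p = 1 this is the single equation gamma(0) phi_1 = gamma(1):
  phi_hat_1 = gamma(1) / gamma(0) = 0.9577 / 1.5804 = 0.6060.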